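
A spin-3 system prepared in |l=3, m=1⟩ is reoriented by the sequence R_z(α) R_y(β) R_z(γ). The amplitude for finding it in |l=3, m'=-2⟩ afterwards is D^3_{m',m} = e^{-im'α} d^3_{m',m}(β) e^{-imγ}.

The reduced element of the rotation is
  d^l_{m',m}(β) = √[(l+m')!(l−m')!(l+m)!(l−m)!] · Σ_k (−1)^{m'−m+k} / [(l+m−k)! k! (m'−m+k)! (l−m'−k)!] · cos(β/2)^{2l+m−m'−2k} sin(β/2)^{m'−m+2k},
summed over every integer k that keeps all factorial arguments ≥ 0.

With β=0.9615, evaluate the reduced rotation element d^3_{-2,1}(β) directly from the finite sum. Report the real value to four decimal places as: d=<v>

d^3_{-2,1}(β=0.9615) via the finite sum:
Half-angle: c=0.886648, s=0.462444. N=√(1·120·24·2)=75.894664
k∈{3,4} keeps every argument non-negative
  k=3: (−1)^0·75.8947/(12)·0.8866^3·0.4624^3 = +0.435976
  k=4: (−1)^1·75.8947/(24)·0.8866^1·0.4624^5 = -0.059299
d^3_{-2,1}(0.9615) = +0.435976 -0.059299 = +0.376677

d=0.3767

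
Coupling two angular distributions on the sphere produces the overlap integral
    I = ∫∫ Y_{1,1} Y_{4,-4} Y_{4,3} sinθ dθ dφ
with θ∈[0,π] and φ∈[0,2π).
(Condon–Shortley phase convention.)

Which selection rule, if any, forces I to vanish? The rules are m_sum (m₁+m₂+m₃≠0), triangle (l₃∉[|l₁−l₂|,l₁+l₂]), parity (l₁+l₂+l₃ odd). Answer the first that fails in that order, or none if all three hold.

azimuthal sum: 1 − 4 + 3 = 0  ✓
3 ≤ 4 ≤ 5 (triangle on l)  ✓
L = 1 + 4 + 4 = 9 (odd)  ✗

parity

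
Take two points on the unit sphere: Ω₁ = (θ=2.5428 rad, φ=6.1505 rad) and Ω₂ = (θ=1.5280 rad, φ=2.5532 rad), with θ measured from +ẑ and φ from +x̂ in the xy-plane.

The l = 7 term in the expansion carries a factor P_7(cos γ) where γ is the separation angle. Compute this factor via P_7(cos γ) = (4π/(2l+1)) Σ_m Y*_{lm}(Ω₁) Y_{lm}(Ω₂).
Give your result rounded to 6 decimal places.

Expand P_7 via completeness: Σ_{m} conj(Y_{7,m}) at Ω₁ times Y_{7,m} at Ω₂ —
  term(m=-7) = +0.004485+0.000217i   from Y*(Ω₁)=+0.005412-0.007238i, Y(Ω₂)=+0.277925+0.411838i
  term(m=-6) = +0.003622-0.001563i   from Y*(Ω₁)=-0.034664+0.035415i, Y(Ω₂)=-0.073667-0.030175i
  term(m=-5) = -0.038081+0.044508i   from Y*(Ω₁)=+0.129434-0.101167i, Y(Ω₂)=-0.349479+0.070708i
  term(m=-4) = -0.008338+0.032380i   from Y*(Ω₁)=-0.309731+0.181785i, Y(Ω₂)=+0.065660-0.066005i
  term(m=-3) = -0.031242-0.151266i   from Y*(Ω₁)=+0.448148-0.188448i, Y(Ω₂)=+0.061369-0.311730i
  term(m=-2) = -0.016213-0.020917i   from Y*(Ω₁)=-0.258273+0.070194i, Y(Ω₂)=+0.037960+0.091305i
  term(m=-1) = -0.069286-0.033958i   from Y*(Ω₁)=-0.252069+0.033644i, Y(Ω₂)=+0.252390+0.168403i
  term(m=+0) = -0.036450+0.000000i   from Y*(Ω₁)=+0.362422-0.000000i, Y(Ω₂)=-0.100572+0.000000i
  term(m=+1) = -0.069286+0.033958i   from Y*(Ω₁)=+0.252069+0.033644i, Y(Ω₂)=-0.252390+0.168403i
  term(m=+2) = -0.016213+0.020917i   from Y*(Ω₁)=-0.258273-0.070194i, Y(Ω₂)=+0.037960-0.091305i
  term(m=+3) = -0.031242+0.151266i   from Y*(Ω₁)=-0.448148-0.188448i, Y(Ω₂)=-0.061369-0.311730i
  term(m=+4) = -0.008338-0.032380i   from Y*(Ω₁)=-0.309731-0.181785i, Y(Ω₂)=+0.065660+0.066005i
  term(m=+5) = -0.038081-0.044508i   from Y*(Ω₁)=-0.129434-0.101167i, Y(Ω₂)=+0.349479+0.070708i
  term(m=+6) = +0.003622+0.001563i   from Y*(Ω₁)=-0.034664-0.035415i, Y(Ω₂)=-0.073667+0.030175i
  term(m=+7) = +0.004485-0.000217i   from Y*(Ω₁)=-0.005412-0.007238i, Y(Ω₂)=-0.277925+0.411838i
Accumulated sum -0.346555+0.000000i; after 4π/(2l+1) scaling, -0.290329+0.000000i ⇒ P_7 = -0.290329

-0.290329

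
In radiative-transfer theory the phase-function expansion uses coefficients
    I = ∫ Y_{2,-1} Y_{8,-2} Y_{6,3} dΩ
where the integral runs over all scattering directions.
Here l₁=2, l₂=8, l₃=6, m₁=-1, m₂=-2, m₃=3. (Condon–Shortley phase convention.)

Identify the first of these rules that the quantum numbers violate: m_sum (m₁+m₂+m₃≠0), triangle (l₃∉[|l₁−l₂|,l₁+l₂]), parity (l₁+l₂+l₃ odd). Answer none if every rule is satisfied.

azimuthal sum: -1 − 2 + 3 = 0  ✓
6 ≤ 6 ≤ 10 (triangle on l)  ✓
L = 2 + 8 + 6 = 16 (even)  ✓

none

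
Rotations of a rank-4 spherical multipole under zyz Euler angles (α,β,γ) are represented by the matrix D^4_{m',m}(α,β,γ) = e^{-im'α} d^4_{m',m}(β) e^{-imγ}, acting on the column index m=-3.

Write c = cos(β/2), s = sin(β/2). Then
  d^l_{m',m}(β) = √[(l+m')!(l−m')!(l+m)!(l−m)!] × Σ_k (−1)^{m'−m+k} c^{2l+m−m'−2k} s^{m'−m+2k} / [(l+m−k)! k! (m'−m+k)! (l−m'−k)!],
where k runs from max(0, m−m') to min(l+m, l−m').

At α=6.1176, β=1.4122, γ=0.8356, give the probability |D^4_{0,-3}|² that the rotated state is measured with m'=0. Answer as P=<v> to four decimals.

P=0.0506

D^4_{0,-3}(6.1176,1.4122,0.8356) = e^{-i·0·6.1176}·d^4_{0,-3}(1.4122)·e^{-i·-3·0.8356}. Compute d first:
c=cos(1.412200/2)=0.760898, s=sin(1.412200/2)=0.648871; N=√[24·24·1·5040]=1703.830978
The bounds max(0,m−m')=0 and min(l+m,l−m')=1 give 2 terms
  k=0: (−1)^3·1703.8310/(144)·0.7609^5·0.6489^3 = -0.824465
  k=1: (−1)^4·1703.8310/(144)·0.7609^3·0.6489^5 = +0.599565
d^4_{0,-3}(1.4122) = -0.824465 +0.599565 = -0.224900
|D^4_{0,-3}|² = |d^4_{0,-3}(β)|² = (-0.224900)² = 0.050580 (the z-rotation phases have unit modulus)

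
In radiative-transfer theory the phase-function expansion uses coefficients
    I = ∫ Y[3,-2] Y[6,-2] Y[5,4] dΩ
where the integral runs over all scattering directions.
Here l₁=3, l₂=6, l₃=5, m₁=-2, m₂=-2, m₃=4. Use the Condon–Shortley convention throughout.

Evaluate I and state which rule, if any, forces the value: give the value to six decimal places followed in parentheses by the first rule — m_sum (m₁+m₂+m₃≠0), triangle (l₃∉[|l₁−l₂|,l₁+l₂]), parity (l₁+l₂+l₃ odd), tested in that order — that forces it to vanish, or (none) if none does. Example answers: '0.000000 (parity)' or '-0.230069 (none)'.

-0.139560 (none)

m-sum 0 ✓  L=14 even ✓  3≤5≤9 ✓
Π(2lᵢ+1) = 7×13×11 = 1001
triangle coeff Δ(3,6,5) = 1/675675
Σ_t [1,3]: t=1:−1/8640 t=2:+1/2304 t=3:−1/8640 = 7/34560
(3j)²=7/429 [(3 6 5; 0 0 0)], sign=-1
Σ_t [3,4]: t=3:−1/60480 t=4:+1/967680 = -1/64512
(3j)²=15/1001 [(3 6 5; -2 -2 4)], sign=+1
⇒ 4πI² = 35/143
I = (-1)√(35/143/(4π)) = -0.13956004
No selection rule forces the value: the integral is nonzero (none).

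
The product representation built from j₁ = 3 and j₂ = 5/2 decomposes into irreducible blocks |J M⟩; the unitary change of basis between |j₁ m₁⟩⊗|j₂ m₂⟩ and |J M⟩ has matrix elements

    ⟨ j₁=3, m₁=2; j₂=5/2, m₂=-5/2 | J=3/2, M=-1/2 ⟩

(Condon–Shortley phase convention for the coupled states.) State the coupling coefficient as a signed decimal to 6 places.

+√(5/21) ≈ +0.487950

j₁+j₂−J=4  J+j₁−j₂=2  J−j₁+j₂=1  j₁+j₂+J+1=8
(j₁±m₁, j₂±m₂, J±M) = (5,1,0,5,1,2)
P² = 960/7
sum k=0..0:
  [0] +1/24 = 1/24
S = 1/24
C² = P²·S² = 5/21 ; C = +0.487950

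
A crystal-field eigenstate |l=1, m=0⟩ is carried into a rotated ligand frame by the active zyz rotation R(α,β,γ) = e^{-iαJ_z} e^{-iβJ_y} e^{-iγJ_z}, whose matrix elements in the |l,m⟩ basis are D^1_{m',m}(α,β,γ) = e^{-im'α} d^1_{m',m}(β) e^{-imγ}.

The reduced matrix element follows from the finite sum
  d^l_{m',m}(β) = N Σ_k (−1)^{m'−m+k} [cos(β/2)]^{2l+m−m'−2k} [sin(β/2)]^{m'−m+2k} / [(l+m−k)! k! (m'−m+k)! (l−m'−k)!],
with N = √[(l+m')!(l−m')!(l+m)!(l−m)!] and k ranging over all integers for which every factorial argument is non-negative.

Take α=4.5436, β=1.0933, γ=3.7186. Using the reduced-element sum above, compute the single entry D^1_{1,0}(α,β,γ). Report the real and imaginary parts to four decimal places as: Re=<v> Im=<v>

Re=0.1055 Im=-0.6191

First d^1_{1,0}(β=1.0933), then the phase factors e^{-i(1)α} and e^{-i(0)γ}:
With c≡cos(β/2)=0.854271 and s≡sin(β/2)=0.519828, N=[2·1·1·1]^{1/2}=1.414214
Admissible k: 0..0 (factorial args all ≥0)
  k=0: (−1)^1·1.4142/(1)·0.8543^1·0.5198^1 = -0.628016
d^1_{1,0}(1.0933) = -0.628016
D = (-0.167989+0.985789i)·(-0.628016)·(+1.000000+0.000000i) = +0.105500-0.619091i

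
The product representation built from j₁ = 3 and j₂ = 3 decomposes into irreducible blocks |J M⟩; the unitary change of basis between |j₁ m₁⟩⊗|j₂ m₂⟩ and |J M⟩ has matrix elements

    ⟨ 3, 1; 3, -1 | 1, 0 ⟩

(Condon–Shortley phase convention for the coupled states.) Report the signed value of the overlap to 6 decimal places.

√[3·5!1!1!/8! · 4!2!2!4!1!1!] = √(144/7)
  +(−1)^1/∏(1,4,1,1,0,0)! = -1/24  (running -1/24)
  +(−1)^2/∏(2,3,0,0,1,1)! = 1/12  (running 1/24)
⟨..|..⟩ = √(144/7)·(1/24) = +0.188982

+√(1/28) = +0.188982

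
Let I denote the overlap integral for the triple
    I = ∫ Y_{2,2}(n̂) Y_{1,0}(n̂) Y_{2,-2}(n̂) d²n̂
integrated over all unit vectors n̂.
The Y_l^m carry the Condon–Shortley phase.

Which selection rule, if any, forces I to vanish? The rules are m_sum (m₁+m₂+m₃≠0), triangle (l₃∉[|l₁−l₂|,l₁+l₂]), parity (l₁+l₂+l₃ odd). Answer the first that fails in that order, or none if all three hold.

parity

azimuthal sum: 2 + 0 − 2 = 0  ✓
1 ≤ 2 ≤ 3 (triangle on l)  ✓
L = 2 + 1 + 2 = 5 (odd)  ✗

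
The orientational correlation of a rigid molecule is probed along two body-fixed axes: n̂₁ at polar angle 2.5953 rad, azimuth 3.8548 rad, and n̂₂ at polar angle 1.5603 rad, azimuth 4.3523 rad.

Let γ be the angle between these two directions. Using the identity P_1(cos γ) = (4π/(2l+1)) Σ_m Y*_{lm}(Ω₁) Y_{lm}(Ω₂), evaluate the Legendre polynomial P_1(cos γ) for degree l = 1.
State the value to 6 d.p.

Term-by-term m-sum for l=1 (normalisation 4π/3 = 4.188790):
  m=-1: Y*=(-0.135744, -0.117435)  Y=(-0.121731, 0.323318)  product (0.054493, -0.029593)
  m=+0: Y*=(-0.417490, -0.000000)  Y=(0.005128, 0.000000)  product (-0.002141, -0.000000)
  m=+1: Y*=(0.135744, -0.117435)  Y=(0.121731, 0.323318)  product (0.054493, 0.029593)
Total Σ_m = (0.106845, 0.000000). Multiply by 4.188790: (0.447552, 0.000000). P_1(cos γ) = 0.447552

0.447552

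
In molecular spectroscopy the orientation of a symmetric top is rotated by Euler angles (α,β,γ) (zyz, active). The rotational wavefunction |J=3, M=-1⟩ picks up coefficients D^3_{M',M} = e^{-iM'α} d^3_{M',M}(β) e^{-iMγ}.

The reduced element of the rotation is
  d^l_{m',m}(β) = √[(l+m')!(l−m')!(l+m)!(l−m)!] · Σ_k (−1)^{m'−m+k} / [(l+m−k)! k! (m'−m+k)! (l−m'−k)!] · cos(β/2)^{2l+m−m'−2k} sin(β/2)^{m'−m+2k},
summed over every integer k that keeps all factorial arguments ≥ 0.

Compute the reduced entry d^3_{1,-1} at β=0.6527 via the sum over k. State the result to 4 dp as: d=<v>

d^3_{1,-1}(β=0.6527) via the finite sum:
Half-angle: c=0.947219, s=0.320588. N=√(24·2·2·24)=48.000000
k: max(0,(-1)−(1))=0 … min(3+(-1),3−(1))=2
  k=0: (−1)^2·48.0000/(8)·0.9472^4·0.3206^2 = +0.496417
  k=1: (−1)^3·48.0000/(6)·0.9472^2·0.3206^4 = -0.075819
  k=2: (−1)^4·48.0000/(48)·0.9472^0·0.3206^6 = +0.001086
d^3_{1,-1}(0.6527) = +0.496417 -0.075819 +0.001086 = +0.421683

d=0.4217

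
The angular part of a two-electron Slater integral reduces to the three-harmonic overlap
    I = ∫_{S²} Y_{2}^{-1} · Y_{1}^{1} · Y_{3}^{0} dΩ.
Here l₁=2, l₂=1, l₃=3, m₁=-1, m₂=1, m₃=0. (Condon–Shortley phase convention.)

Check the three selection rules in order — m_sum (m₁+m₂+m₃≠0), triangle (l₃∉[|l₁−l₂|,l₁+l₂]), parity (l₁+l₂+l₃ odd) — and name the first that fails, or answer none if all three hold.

azimuthal sum: -1 + 1 + 0 = 0  ✓
1 ≤ 3 ≤ 3 (triangle on l)  ✓
L = 2 + 1 + 3 = 6 (even)  ✓

none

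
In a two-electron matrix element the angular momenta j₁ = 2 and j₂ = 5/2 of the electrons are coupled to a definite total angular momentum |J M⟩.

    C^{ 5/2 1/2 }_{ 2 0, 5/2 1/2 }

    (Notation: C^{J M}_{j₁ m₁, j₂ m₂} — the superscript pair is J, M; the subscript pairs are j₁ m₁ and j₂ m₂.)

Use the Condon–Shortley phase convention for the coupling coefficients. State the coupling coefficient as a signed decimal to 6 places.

−√(8/35) ≈ -0.478091

√[6·2!2!3!/8! · 2!2!3!2!3!2!] = √(72/35)
  +(−1)^0/∏(0,2,2,3,0,0)! = 1/24  (running 1/24)
  +(−1)^1/∏(1,1,1,2,1,1)! = -1/2  (running -11/24)
  +(−1)^2/∏(2,0,0,1,2,2)! = 1/8  (running -1/3)
⟨..|..⟩ = √(72/35)·(-1/3) = -0.478091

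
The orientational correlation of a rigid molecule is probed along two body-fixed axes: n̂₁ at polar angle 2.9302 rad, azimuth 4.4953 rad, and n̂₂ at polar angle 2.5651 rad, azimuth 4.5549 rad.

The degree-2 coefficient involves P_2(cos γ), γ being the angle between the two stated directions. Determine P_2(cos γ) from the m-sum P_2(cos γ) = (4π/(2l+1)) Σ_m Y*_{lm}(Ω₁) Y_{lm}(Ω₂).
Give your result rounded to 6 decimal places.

Expand P_2 via completeness: Σ_{m} conj(Y_{2,m}) at Ω₁ times Y_{2,m} at Ω₂ —
  [-2]  conj(Y_{2,-2})(Ω₁) = -0.01543 + 0.00715j ; Y_{2,-2}(Ω₂) = -0.10912 - 0.03556j ; Δ = 0.00194 - 0.00023j
  [-1]  conj(Y_{2,-1})(Ω₁) = 0.03414 + 0.15477j ; Y_{2,-1}(Ω₂) = 0.05537 - 0.34868j ; Δ = 0.05585 - 0.00333j
  [+0]  conj(Y_{2,0})(Ω₁) = 0.58913 + 0.00000j ; Y_{2,0}(Ω₂) = 0.34966 + 0.00000j ; Δ = 0.20599 + 0.00000j
  [+1]  conj(Y_{2,1})(Ω₁) = -0.03414 + 0.15477j ; Y_{2,1}(Ω₂) = -0.05537 - 0.34868j ; Δ = 0.05585 + 0.00333j
  [+2]  conj(Y_{2,2})(Ω₁) = -0.01543 - 0.00715j ; Y_{2,2}(Ω₂) = -0.10912 + 0.03556j ; Δ = 0.00194 + 0.00023j
Σ over m = 0.32158 + 0.00000j; ×(4π/5) → 0.80821 + 0.00000j. Real part: 0.808212

0.808212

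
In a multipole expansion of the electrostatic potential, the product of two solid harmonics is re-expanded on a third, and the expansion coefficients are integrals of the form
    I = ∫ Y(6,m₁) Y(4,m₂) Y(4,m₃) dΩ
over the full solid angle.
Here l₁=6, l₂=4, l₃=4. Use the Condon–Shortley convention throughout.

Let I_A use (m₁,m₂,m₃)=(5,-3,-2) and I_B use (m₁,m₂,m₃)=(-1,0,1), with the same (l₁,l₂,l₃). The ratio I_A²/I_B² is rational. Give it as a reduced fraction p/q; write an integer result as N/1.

l's match ⇒ only the (l;m) 3-j factors differ between A and B.
A: triangle coeff Δ(6,4,4) = 1/1261260; Σ_t [0,1]: t=0:+1/86400 t=1:−1/172800 = 1/172800; (3j)²=1/130 [(6 4 4; 5 -3 -2)], sign=+1
B: triangle coeff Δ(6,4,4) = 1/1261260; Σ_t [2,4]: t=2:+1/11520 t=3:−1/1728 t=4:+1/3456 = -7/34560; (3j)²=7/858 [(6 4 4; -1 0 1)], sign=+1
I_A²/I_B² = (1/130)/(7/858) = 33/35

33/35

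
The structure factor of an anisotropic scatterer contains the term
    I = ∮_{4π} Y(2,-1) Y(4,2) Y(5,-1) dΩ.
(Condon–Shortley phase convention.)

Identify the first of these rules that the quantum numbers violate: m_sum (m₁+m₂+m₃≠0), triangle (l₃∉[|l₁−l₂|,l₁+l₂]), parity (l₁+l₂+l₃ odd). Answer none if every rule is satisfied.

azimuthal sum: -1 + 2 − 1 = 0  ✓
2 ≤ 5 ≤ 6 (triangle on l)  ✓
L = 2 + 4 + 5 = 11 (odd)  ✗

parity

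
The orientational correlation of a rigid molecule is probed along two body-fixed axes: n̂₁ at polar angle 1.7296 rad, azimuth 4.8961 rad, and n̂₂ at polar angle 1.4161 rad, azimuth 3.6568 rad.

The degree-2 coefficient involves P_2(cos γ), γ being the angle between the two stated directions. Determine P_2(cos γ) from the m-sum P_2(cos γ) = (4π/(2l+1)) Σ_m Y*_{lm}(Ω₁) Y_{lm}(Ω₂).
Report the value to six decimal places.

-0.371086

Term-by-term m-sum for l=2 (normalisation 4π/5 = 2.513274):
  m=-2: (-0.35148 - 0.13528j) × (0.19401 - 0.32337j) = -0.11194 + 0.08741j  (running Σ = -0.11194 + 0.08741j)
  m=-1: (-0.02204 + 0.11860j) × (-0.10235 + 0.05795j) = -0.00462 - 0.01342j  (running Σ = -0.11655 + 0.07400j)
  m=0: (-0.29173 + 0.00000j) × (-0.29293 + 0.00000j) = 0.08546 + 0.00000j  (running Σ = -0.03110 + 0.07400j)
  m=1: (0.02204 + 0.11860j) × (0.10235 + 0.05795j) = -0.00462 + 0.01342j  (running Σ = -0.03571 + 0.08741j)
  m=2: (-0.35148 + 0.13528j) × (0.19401 + 0.32337j) = -0.11194 - 0.08741j  (running Σ = -0.14765 + 0.00000j)
Total Σ_m = -0.14765 + 0.00000j. Multiply by 2.513274: -0.37109 + 0.00000j. P_2(cos γ) = -0.371086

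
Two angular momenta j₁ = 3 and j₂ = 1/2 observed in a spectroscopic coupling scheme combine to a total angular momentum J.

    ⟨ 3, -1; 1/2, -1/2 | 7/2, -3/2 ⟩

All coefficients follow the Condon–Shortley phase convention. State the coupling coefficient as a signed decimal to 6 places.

+0.845154

j₁+j₂−J=0  J+j₁−j₂=6  J−j₁+j₂=1  j₁+j₂+J+1=8
(j₁±m₁, j₂±m₂, J±M) = (2,4,0,1,2,5)
P² = 11520/7
sum k=0..0:
  [0] +1/48 = 1/48
S = 1/48
C² = P²·S² = 5/7 ; C = +0.845154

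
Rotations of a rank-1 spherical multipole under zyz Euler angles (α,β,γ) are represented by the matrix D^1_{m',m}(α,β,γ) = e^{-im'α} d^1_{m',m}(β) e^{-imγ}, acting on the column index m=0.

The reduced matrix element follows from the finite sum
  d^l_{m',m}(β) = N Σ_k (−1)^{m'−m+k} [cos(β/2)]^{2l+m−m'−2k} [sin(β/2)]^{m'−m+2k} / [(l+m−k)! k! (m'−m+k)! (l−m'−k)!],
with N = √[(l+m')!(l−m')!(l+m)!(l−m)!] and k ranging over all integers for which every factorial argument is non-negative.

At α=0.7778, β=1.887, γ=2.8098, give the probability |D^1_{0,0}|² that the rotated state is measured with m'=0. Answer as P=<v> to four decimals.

P=0.0967

First d^1_{0,0}(β=1.8870), then the phase factors e^{-i(0)α} and e^{-i(0)γ}:
Half-angle: c=0.586958, s=0.809617. N=√(1·1·1·1)=1.000000
The bounds max(0,m−m')=0 and min(l+m,l−m')=1 give 2 terms
  k=0: (−1)^0·1.0000/(1)·0.5870^2·0.8096^0 = +0.344520
  k=1: (−1)^1·1.0000/(1)·0.5870^0·0.8096^2 = -0.655480
d^1_{0,0}(1.8870) = +0.344520 -0.655480 = -0.310961
|D^1_{0,0}|² = |d^1_{0,0}(β)|² = (-0.310961)² = 0.096697 (the z-rotation phases have unit modulus)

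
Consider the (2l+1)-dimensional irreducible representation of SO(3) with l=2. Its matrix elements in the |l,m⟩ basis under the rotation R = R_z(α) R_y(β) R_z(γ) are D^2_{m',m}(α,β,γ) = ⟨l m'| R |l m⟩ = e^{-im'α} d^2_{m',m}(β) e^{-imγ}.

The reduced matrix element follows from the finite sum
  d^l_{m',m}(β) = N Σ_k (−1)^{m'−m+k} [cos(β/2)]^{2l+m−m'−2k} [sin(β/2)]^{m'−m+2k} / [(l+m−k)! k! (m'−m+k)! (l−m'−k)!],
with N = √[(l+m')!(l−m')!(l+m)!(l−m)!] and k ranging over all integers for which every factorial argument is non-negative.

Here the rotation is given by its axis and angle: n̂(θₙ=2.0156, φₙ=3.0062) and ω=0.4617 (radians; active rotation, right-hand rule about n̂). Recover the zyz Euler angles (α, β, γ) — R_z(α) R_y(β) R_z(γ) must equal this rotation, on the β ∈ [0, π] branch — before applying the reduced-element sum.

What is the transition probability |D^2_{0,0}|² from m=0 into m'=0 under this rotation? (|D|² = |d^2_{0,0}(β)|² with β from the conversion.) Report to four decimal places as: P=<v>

P=0.5700

Axis–angle → zyz. n̂ = (sinθₙcosφₙ, sinθₙsinφₙ, cosθₙ) = (-0.894434, +0.121845, -0.430281), ω = 0.4617.
R = I cosω + sinω [n̂]ₓ + (1−cosω) n̂n̂ᵀ gives
  R = [+0.979061, +0.180267, +0.094574; -0.203088, +0.896851, +0.392955; -0.013983, -0.403934, +0.914681]
β = atan2(√(R₁₃²+R₂₃²), R₃₃) = 0.416077; α = atan2(R₂₃, R₁₃) mod 2π = 1.334613; γ = atan2(R₃₂, −R₃₁) mod 2π = 4.746991
First d^2_{0,0}(β=0.4161), then the phase factors e^{-i(0)α} and e^{-i(0)γ}:
c=cos(0.416077/2)=0.978438, s=sin(0.416077/2)=0.206541; N=√[2·2·2·2]=4.000000
The bounds max(0,m−m')=0 and min(l+m,l−m')=2 give 3 terms
  k=0: (−1)^0·4.0000/(4)·0.9784^4·0.2065^0 = +0.916501
  k=1: (−1)^1·4.0000/(1)·0.9784^2·0.2065^2 = -0.163358
  k=2: (−1)^2·4.0000/(4)·0.9784^0·0.2065^4 = +0.001820
d^2_{0,0}(0.4161) = +0.916501 -0.163358 +0.001820 = +0.754963
|D^2_{0,0}|² = |d^2_{0,0}(β)|² = (+0.754963)² = 0.569969 (the z-rotation phases have unit modulus)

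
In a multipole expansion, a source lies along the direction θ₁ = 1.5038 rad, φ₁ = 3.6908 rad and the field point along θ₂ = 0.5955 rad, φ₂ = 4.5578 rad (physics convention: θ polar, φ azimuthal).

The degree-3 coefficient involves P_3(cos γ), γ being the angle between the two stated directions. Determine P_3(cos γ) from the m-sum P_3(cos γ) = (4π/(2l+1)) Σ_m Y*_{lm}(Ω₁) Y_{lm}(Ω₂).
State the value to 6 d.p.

Expand P_3 via completeness: Σ_{m} conj(Y_{3,m}) at Ω₁ times Y_{3,m} at Ω₂ —
  [-3]  conj(Y_{3,-3})(Ω₁) = (0.031807, -0.413200) ; Y_{3,-3}(Ω₂) = (0.032938, -0.065856) ; Δ = (-0.026164, -0.015705)
  [-2]  conj(Y_{3,-2})(Ω₁) = (0.030991, 0.060652) ; Y_{3,-2}(Ω₂) = (-0.253580, -0.080999) ; Δ = (-0.002946, -0.017890)
  [-1]  conj(Y_{3,-1})(Ω₁) = (0.268871, 0.164553) ; Y_{3,-1}(Ω₂) = (-0.067738, 0.434687) ; Δ = (-0.089742, 0.105728)
  [+0]  conj(Y_{3,0})(Ω₁) = (-0.074388, -0.000000) ; Y_{3,0}(Ω₂) = (0.131865, 0.000000) ; Δ = (-0.009809, -0.000000)
  [+1]  conj(Y_{3,1})(Ω₁) = (-0.268871, 0.164553) ; Y_{3,1}(Ω₂) = (0.067738, 0.434687) ; Δ = (-0.089742, -0.105728)
  [+2]  conj(Y_{3,2})(Ω₁) = (0.030991, -0.060652) ; Y_{3,2}(Ω₂) = (-0.253580, 0.080999) ; Δ = (-0.002946, 0.017890)
  [+3]  conj(Y_{3,3})(Ω₁) = (-0.031807, -0.413200) ; Y_{3,3}(Ω₂) = (-0.032938, -0.065856) ; Δ = (-0.026164, 0.015705)
Total Σ_m = (-0.247514, 0.000000). Multiply by 1.795196: (-0.444335, 0.000000). P_3(cos γ) = -0.444335

-0.444335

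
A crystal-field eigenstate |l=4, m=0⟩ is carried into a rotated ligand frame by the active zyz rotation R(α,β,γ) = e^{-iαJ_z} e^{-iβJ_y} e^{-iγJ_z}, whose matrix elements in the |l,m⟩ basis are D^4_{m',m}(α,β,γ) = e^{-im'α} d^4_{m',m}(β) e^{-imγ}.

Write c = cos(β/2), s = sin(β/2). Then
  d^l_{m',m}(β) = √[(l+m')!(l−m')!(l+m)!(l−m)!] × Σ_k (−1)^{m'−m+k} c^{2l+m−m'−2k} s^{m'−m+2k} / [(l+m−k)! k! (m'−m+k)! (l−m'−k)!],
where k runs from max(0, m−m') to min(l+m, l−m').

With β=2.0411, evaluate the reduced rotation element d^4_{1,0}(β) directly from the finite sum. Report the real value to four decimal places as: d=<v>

d^4_{1,0}(β=2.0411) via the finite sum:
With c≡cos(β/2)=0.522897 and s≡sin(β/2)=0.852396, N=[120·6·24·24]^{1/2}=643.987578
The bounds max(0,m−m')=0 and min(l+m,l−m')=3 give 4 terms
  k=0: (−1)^1·643.9876/(144)·0.5229^7·0.8524^1 = -0.040745
  k=1: (−1)^2·643.9876/(24)·0.5229^5·0.8524^3 = +0.649638
  k=2: (−1)^3·643.9876/(24)·0.5229^3·0.8524^5 = -1.726321
  k=3: (−1)^4·643.9876/(144)·0.5229^1·0.8524^7 = +0.764575
d^4_{1,0}(2.0411) = -0.040745 +0.649638 -1.726321 +0.764575 = -0.352852

d=-0.3529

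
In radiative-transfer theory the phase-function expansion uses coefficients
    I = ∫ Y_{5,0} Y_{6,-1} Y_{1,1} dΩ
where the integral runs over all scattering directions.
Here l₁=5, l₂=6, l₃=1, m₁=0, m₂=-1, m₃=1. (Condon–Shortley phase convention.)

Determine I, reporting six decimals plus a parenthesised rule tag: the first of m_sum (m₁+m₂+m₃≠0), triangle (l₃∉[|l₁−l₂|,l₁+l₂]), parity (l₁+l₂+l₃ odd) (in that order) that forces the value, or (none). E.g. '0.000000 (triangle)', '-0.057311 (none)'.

Checks pass: Σm=0; 12 even; l₃=1∈[1,11].
(2·5+1)(2·6+1)(2·1+1) = 429
Δ: 10! 0! 2! / 13! → 1/858
sum: t=5:−1/14400 = -1/14400
3j²(5 6 1; 0 0 0) = Δ·Π!·Σ² = 6/143  (sign +1)
sum: t=5:−1/28800 = -1/28800
3j²(5 6 1; 0 -1 1) = Δ·Π!·Σ² = 7/286  (sign -1)
combine: 4πI² = 429·6/143·7/286 = 63/143
take √, sign -1: I = -0.18723944
No selection rule forces the value: the integral is nonzero (none).

-0.187239 (none)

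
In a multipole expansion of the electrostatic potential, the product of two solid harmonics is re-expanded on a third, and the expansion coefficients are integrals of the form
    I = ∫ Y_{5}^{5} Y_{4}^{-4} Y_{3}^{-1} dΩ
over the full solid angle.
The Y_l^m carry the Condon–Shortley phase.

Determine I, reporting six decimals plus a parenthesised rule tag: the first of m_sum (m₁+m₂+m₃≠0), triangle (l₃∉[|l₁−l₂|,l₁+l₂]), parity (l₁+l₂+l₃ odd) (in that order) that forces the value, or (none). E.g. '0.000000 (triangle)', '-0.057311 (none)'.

Checks pass: Σm=0; 12 even; l₃=3∈[1,9].
(2·5+1)(2·4+1)(2·3+1) = 693
Δ: 6! 4! 2! / 13! → 1/180180
sum: t=2:+1/576 t=3:−1/144 t=4:+1/576 = -1/288
3j²(5 4 3; 0 0 0) = Δ·Π!·Σ² = 20/1001  (sign +1)
sum: t=0:+1/34560 = 1/34560
3j²(5 4 3; 5 -4 -1) = Δ·Π!·Σ² = 14/429  (sign +1)
combine: 4πI² = 693·20/1001·14/429 = 840/1859
take √, sign +1: I = 0.18962475
No selection rule forces the value: the integral is nonzero (none).

0.189625 (none)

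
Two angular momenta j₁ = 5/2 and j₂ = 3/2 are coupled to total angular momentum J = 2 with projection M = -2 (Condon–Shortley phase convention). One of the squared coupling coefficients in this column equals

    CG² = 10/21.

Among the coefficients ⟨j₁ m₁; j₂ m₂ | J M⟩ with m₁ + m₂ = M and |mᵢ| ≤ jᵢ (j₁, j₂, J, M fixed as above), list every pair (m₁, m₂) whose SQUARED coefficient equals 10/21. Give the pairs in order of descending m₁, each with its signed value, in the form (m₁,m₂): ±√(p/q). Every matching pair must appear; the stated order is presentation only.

Admissible pairs with m₁+m₂ = M = -2: (-5/2,1/2), (-3/2,-1/2), (-1/2,-3/2)
  (m₁,m₂)=(-1/2,-3/2): CG² = 1/7, CG = +√(1/7)
  (m₁,m₂)=(-3/2,-1/2): CG² = 8/21, CG = −√(8/21)
  (m₁,m₂)=(-5/2,1/2): CG² = 10/21, CG = +√(10/21)   ← matches the target
Pairs with CG² = 10/21: (-5/2,1/2): +√(10/21)

(-5/2,1/2): +√(10/21)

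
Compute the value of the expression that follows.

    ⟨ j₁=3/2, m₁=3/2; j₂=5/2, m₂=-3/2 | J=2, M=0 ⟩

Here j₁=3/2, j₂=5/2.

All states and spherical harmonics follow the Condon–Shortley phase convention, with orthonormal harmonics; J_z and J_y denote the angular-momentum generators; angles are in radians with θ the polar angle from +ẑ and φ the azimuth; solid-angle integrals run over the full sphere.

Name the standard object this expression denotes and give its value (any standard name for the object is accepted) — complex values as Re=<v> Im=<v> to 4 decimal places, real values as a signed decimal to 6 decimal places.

This is a Clebsch–Gordan (vector-coupling) coefficient.
√[5·2!1!3!/7! · 3!0!1!4!2!2!] = √(48/7)
  +(−1)^0/∏(0,2,0,1,1,2)! = 1/4  (running 1/4)
⟨..|..⟩ = √(48/7)·(1/4) = +0.654654

Clebsch–Gordan coefficient, +√(3/7) ≈ +0.654654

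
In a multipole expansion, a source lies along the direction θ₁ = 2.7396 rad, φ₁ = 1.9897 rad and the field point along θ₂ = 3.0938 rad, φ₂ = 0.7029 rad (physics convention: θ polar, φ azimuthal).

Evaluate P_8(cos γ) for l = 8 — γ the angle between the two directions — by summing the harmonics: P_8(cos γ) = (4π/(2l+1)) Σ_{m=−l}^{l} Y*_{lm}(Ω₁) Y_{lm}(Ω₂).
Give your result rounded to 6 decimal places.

-0.354563

Summing Y*_{l m}(θ₁,φ₁)·Y_{l m}(θ₂,φ₂) over m ∈ [−8, 8]; prefactor 4π/(2·8+1) = 0.739198:
  term(m=-8) = -0.000000-0.000000i   from Y*(Ω₁)=-0.000277-0.000059i, Y(Ω₂)=+0.000000+0.000000i
  term(m=-7) = -0.000000+0.000000i   from Y*(Ω₁)=-0.000553-0.002605i, Y(Ω₂)=-0.000000-0.000000i
  term(m=-6) = +0.000000+0.000000i   from Y*(Ω₁)=+0.012786-0.009287i, Y(Ω₂)=-0.000000+0.000000i
  term(m=-5) = +0.000000+0.000000i   from Y*(Ω₁)=+0.057653+0.033296i, Y(Ω₂)=+0.000002-0.000001i
  term(m=-4) = +0.000006-0.000013i   from Y*(Ω₁)=-0.021235+0.201847i, Y(Ω₂)=-0.000066-0.000023i
  term(m=-3) = -0.000490-0.000429i   from Y*(Ω₁)=-0.409981+0.133177i, Y(Ω₂)=+0.000774+0.001298i
  term(m=-2) = -0.010890+0.006949i   from Y*(Ω₁)=-0.371566-0.412706i, Y(Ω₂)=+0.003821-0.022947i
  term(m=-1) = +0.013332+0.045675i   from Y*(Ω₁)=+0.083758-0.188111i, Y(Ω₂)=-0.176299+0.149370i
  term(m=+0) = -0.483574-0.000000i   from Y*(Ω₁)=-0.433399-0.000000i, Y(Ω₂)=+1.115771+0.000000i
  term(m=+1) = +0.013332-0.045675i   from Y*(Ω₁)=-0.083758-0.188111i, Y(Ω₂)=+0.176299+0.149370i
  term(m=+2) = -0.010890-0.006949i   from Y*(Ω₁)=-0.371566+0.412706i, Y(Ω₂)=+0.003821+0.022947i
  term(m=+3) = -0.000490+0.000429i   from Y*(Ω₁)=+0.409981+0.133177i, Y(Ω₂)=-0.000774+0.001298i
  term(m=+4) = +0.000006+0.000013i   from Y*(Ω₁)=-0.021235-0.201847i, Y(Ω₂)=-0.000066+0.000023i
  term(m=+5) = +0.000000-0.000000i   from Y*(Ω₁)=-0.057653+0.033296i, Y(Ω₂)=-0.000002-0.000001i
  term(m=+6) = +0.000000-0.000000i   from Y*(Ω₁)=+0.012786+0.009287i, Y(Ω₂)=-0.000000-0.000000i
  term(m=+7) = -0.000000-0.000000i   from Y*(Ω₁)=+0.000553-0.002605i, Y(Ω₂)=+0.000000-0.000000i
  term(m=+8) = -0.000000+0.000000i   from Y*(Ω₁)=-0.000277+0.000059i, Y(Ω₂)=+0.000000-0.000000i
Total Σ_m = -0.479659-0.000000i. Multiply by 0.739198: -0.354563-0.000000i. P_8(cos γ) = -0.354563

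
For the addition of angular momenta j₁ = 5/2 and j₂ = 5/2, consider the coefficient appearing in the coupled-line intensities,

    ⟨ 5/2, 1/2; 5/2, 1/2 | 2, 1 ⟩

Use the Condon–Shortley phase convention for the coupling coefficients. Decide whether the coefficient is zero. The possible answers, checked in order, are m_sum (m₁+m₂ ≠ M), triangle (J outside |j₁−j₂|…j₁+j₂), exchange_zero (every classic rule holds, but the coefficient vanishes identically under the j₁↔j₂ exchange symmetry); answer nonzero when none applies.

m-sum: m₁+m₂ = 1/2+1/2 = 1, M = 1  ✓
triangle: |j₁−j₂| = 0 ≤ J = 2 ≤ j₁+j₂ = 5  ✓
exchange: j₁=j₂ and m₁=m₂, and (−1)^(j₁+j₂−J) = (−1)^3 = −1 forces ⟨j₁m₁;j₂m₂|JM⟩ = −⟨j₂m₂;j₁m₁|JM⟩ = −⟨j₁m₁;j₂m₂|JM⟩ ⇒ the coefficient vanishes identically
Racah sum check: Σ_k collapses to 0 ⇒ CG = 0

exchange_zero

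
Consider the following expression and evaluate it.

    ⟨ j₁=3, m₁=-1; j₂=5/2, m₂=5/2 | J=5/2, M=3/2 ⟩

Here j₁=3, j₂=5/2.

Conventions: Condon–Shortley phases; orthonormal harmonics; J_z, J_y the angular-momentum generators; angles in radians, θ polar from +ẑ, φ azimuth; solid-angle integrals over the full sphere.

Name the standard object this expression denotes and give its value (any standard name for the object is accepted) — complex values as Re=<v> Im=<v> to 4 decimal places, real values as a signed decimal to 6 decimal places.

Clebsch–Gordan coefficient, −√(2/7) ≈ -0.534522

This is a Clebsch–Gordan (vector-coupling) coefficient.
√[6·3!3!2!/9! · 2!4!5!0!4!1!] = √(1152/7)
  +(−1)^3/∏(3,0,1,2,2,0)! = -1/24  (running -1/24)
⟨..|..⟩ = √(1152/7)·(-1/24) = -0.534522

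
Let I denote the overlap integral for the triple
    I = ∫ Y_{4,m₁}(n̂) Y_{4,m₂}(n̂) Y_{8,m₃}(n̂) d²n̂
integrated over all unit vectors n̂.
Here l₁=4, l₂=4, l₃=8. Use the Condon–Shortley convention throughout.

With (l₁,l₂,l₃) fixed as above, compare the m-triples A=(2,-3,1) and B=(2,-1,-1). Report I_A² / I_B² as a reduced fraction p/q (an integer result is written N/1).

l's match ⇒ only the (l;m) 3-j factors differ between A and B.
A: triangle coeff Δ(4,4,8) = 1/218790; Σ_t [0,0]: t=0:+1/7257600 = 1/7257600; (3j)²=14/12155 [(4 4 8; 2 -3 1)], sign=-1
B: triangle coeff Δ(4,4,8) = 1/218790; Σ_t [0,0]: t=0:+1/1036800 = 1/1036800; (3j)²=98/12155 [(4 4 8; 2 -1 -1)], sign=-1
I_A²/I_B² = (14/12155)/(98/12155) = 1/7

1/7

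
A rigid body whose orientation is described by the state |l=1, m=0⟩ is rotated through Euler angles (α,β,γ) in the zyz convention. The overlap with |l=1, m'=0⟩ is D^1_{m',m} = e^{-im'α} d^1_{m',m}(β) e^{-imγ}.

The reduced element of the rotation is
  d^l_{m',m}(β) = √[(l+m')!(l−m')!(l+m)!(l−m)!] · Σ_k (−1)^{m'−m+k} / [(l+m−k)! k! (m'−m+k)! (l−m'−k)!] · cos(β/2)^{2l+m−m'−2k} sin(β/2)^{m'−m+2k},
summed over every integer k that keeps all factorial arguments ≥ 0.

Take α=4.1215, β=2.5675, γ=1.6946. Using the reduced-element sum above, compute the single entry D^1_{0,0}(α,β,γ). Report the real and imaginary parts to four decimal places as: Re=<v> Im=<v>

Re=-0.8397 Im=0.0000

D^1_{0,0}(4.1215,2.5675,1.6946) = e^{-i·0·4.1215}·d^1_{0,0}(2.5675)·e^{-i·0·1.6946}. Compute d first:
Half-angle: c=0.283121, s=0.959084. N=√(1·1·1·1)=1.000000
Admissible k: 0..1 (factorial args all ≥0)
  k=0: (−1)^0·1.0000/(1)·0.2831^2·0.9591^0 = +0.080157
  k=1: (−1)^1·1.0000/(1)·0.2831^0·0.9591^2 = -0.919843
d^1_{0,0}(2.5675) = +0.080157 -0.919843 = -0.839685
D = (+1.000000+0.000000i)·(-0.839685)·(+1.000000+0.000000i) = -0.839685+0.000000i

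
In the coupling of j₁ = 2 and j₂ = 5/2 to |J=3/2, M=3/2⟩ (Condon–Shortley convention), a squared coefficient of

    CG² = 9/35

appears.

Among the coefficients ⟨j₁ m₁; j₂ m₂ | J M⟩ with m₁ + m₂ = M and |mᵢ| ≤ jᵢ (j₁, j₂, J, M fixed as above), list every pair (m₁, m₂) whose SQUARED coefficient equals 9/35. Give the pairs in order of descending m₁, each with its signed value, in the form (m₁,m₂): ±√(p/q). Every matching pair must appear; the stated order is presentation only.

Admissible pairs with m₁+m₂ = M = 3/2: (-1,5/2), (0,3/2), (1,1/2), (2,-1/2)
  (m₁,m₂)=(2,-1/2): CG² = 4/35, CG = +√(4/35)
  (m₁,m₂)=(1,1/2): CG² = 9/35, CG = −√(9/35)   ← matches the target
  (m₁,m₂)=(0,3/2): CG² = 12/35, CG = +√(12/35)
  (m₁,m₂)=(-1,5/2): CG² = 2/7, CG = −√(2/7)
Pairs with CG² = 9/35: (1,1/2): −√(9/35)

(1,1/2): −√(9/35)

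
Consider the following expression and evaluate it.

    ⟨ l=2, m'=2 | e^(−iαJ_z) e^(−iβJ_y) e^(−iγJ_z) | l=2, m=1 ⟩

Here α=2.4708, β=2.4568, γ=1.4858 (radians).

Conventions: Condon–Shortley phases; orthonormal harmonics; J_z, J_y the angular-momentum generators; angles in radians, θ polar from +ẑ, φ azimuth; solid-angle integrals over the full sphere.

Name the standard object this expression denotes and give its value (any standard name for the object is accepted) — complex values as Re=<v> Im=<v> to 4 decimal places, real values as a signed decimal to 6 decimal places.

This is a Wigner D-matrix element — the rotation-matrix element ⟨l m'| R(α,β,γ) |l m⟩ in the angular-momentum basis.
D^2_{2,1}(2.4708,2.4568,1.4858) = e^{-i·2·2.4708}·d^2_{2,1}(2.4568)·e^{-i·1·1.4858}. Compute d first:
With c≡cos(β/2)=0.335745 and s≡sin(β/2)=0.941953, N=[24·1·6·1]^{1/2}=12.000000
Admissible k: 0..0 (factorial args all ≥0)
  k=0: (−1)^1·12.0000/(6)·0.3357^3·0.9420^1 = -0.071300
d^2_{2,1}(2.4568) = -0.071300
Phases: e^{-i·(2)·2.4708}=+0.227209+0.973846i, e^{-i·(1)·1.4858}=+0.084894-0.996390i ⇒ D=-0.070560+0.010247i

Wigner D-matrix element, Re=-0.0706 Im=0.0102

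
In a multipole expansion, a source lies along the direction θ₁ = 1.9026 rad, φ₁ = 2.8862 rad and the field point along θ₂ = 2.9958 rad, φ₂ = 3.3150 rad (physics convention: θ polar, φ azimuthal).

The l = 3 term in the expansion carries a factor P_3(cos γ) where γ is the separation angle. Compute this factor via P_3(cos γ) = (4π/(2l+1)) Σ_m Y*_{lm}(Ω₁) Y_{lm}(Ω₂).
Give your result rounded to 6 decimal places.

-0.447214

Term-by-term m-sum for l=3 (normalisation 4π/7 = 1.795196):
  m=-3: Y*=-0.254078+0.244494i  Y=-0.001110+0.000636i  product +0.000127-0.000433i
  m=-2: Y*=-0.259601+0.145478i  Y=-0.020070+0.007254i  product +0.004155-0.004803i
  m=-1: Y*=+0.138786-0.036236i  Y=-0.180105+0.031548i  product -0.023853+0.010905i
  m=+0: Y*=+0.300189-0.000000i  Y=-0.699472+0.000000i  product -0.209974+0.000000i
  m=+1: Y*=-0.138786-0.036236i  Y=+0.180105+0.031548i  product -0.023853-0.010905i
  m=+2: Y*=-0.259601-0.145478i  Y=-0.020070-0.007254i  product +0.004155+0.004803i
  m=+3: Y*=+0.254078+0.244494i  Y=+0.001110+0.000636i  product +0.000127+0.000433i
Total Σ_m = -0.249117+0.000000i. Multiply by 1.795196: -0.447214+0.000000i. P_3(cos γ) = -0.447214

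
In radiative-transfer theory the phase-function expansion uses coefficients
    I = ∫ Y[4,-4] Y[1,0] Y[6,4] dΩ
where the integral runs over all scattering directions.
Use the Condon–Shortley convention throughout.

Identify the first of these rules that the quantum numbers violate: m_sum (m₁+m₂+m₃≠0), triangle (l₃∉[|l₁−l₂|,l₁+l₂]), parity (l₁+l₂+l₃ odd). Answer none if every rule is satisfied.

Σmᵢ = 0  ✓
l₃∈[|l₁−l₂|,l₁+l₂]=[3,5] required, l₃=6 fails  ✗
Σlᵢ = 11 ⇒ odd

triangle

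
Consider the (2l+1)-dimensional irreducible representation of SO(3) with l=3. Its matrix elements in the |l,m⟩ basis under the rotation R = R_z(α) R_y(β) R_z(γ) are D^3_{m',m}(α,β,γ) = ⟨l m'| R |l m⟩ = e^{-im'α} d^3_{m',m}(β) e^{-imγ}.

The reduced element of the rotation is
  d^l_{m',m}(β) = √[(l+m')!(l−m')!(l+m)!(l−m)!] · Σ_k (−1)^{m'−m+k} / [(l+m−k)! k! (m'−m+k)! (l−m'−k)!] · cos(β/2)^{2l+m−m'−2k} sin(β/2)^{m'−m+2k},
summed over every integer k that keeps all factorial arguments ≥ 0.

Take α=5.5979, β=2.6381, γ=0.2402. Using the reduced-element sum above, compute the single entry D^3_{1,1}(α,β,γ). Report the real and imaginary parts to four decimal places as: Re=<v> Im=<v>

Re=0.2698 Im=0.1287

Split into d^3_{1,1}(β=2.6381) × two z-phases.
With c≡cos(β/2)=0.249096 and s≡sin(β/2)=0.968479, N=[24·2·24·2]^{1/2}=48.000000
k∈{0,1,2} keeps every argument non-negative
  k=0: (−1)^0·48.0000/(48)·0.2491^6·0.9685^0 = +0.000239
  k=1: (−1)^1·48.0000/(6)·0.2491^4·0.9685^2 = -0.028889
  k=2: (−1)^2·48.0000/(8)·0.2491^2·0.9685^4 = +0.327525
d^3_{1,1}(2.6381) = +0.000239 -0.028889 +0.327525 = +0.298874
D = (+0.774239+0.632894i)·(+0.298874)·(+0.971290-0.237897i) = +0.269756+0.128676i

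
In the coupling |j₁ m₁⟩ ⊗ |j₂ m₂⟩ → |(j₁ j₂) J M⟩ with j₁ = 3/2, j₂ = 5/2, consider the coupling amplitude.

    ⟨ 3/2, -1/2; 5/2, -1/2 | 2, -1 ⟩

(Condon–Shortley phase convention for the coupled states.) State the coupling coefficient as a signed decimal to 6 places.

triangle: 2!×1!×3!/7! = 12/5040
(j±m)!: 1!×2!×2!×3!×1!×3! = 144
prefactor² = (2J+1)×Δ×N² = 12/7
  k=1: −1/(1!×1!×1!×1!×0!×2!) = -1/2
  k=2: +1/(2!×0!×0!×0!×1!×3!) = 1/12
Σ = -5/12  ⇒  CG² = 12/7×(-5/12)² = 25/84
CG = −√(25/84) = -0.545545

−√(25/84) = -0.545545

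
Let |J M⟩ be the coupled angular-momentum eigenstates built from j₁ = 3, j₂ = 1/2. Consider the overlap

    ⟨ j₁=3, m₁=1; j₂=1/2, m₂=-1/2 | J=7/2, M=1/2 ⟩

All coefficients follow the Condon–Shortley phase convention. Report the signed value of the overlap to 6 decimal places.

j₁+j₂−J=0  J+j₁−j₂=6  J−j₁+j₂=1  j₁+j₂+J+1=8
(j₁±m₁, j₂±m₂, J±M) = (4,2,0,1,4,3)
P² = 6912/7
sum k=0..0:
  [0] +1/48 = 1/48
S = 1/48
C² = P²·S² = 3/7 ; C = +0.654654

+√(3/7) = +0.654654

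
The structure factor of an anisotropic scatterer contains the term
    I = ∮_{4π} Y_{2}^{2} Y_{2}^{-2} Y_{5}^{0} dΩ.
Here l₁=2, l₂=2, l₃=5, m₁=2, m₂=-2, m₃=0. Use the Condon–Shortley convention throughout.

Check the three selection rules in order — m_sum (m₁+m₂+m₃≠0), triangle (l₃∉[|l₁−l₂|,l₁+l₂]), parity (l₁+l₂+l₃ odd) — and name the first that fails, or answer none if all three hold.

m₁+m₂+m₃ = 2 − 2 + 0 = 0  ✓
triangle: need |l₁−l₂| ≤ l₃ ≤ l₁+l₂ = [0,4]; l₃=5 is outside  ✗
parity: l₁+l₂+l₃ = 9 is odd

triangle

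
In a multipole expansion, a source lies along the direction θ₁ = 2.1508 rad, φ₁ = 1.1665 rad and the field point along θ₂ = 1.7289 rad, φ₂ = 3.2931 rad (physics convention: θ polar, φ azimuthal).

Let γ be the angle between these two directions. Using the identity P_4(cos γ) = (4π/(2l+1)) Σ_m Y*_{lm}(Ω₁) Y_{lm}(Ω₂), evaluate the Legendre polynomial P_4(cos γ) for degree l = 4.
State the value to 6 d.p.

-0.017878

Expand P_4 via completeness: Σ_{m} conj(Y_{4,m}) at Ω₁ times Y_{4,m} at Ω₂ —
  term(m=-4) = -0.055352-0.072448i   from Y*(Ω₁)=-0.010046-0.216401i, Y(Ω₂)=+0.345915-0.239728i
  term(m=-3) = +0.075835-0.007350i   from Y*(Ω₁)=+0.376009+0.140633i, Y(Ω₂)=+0.170519-0.083323i
  term(m=-2) = +0.030832-0.062358i   from Y*(Ω₁)=-0.178158+0.186620i, Y(Ω₂)=-0.257338+0.080455i
  term(m=-1) = -0.021355-0.034381i   from Y*(Ω₁)=+0.076578+0.178977i, Y(Ω₂)=-0.205524+0.031379i
  term(m=+0) = -0.072724-0.000000i   from Y*(Ω₁)=-0.301806-0.000000i, Y(Ω₂)=+0.240962+0.000000i
  term(m=+1) = -0.021355+0.034381i   from Y*(Ω₁)=-0.076578+0.178977i, Y(Ω₂)=+0.205524+0.031379i
  term(m=+2) = +0.030832+0.062358i   from Y*(Ω₁)=-0.178158-0.186620i, Y(Ω₂)=-0.257338-0.080455i
  term(m=+3) = +0.075835+0.007350i   from Y*(Ω₁)=-0.376009+0.140633i, Y(Ω₂)=-0.170519-0.083323i
  term(m=+4) = -0.055352+0.072448i   from Y*(Ω₁)=-0.010046+0.216401i, Y(Ω₂)=+0.345915+0.239728i
Σ over m = -0.012804+0.000000i; ×(4π/9) → -0.017878+0.000000i. Real part: -0.017878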